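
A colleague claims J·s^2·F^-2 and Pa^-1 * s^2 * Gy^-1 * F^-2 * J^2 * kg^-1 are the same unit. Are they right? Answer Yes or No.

Left side:
  J = kg·m²·s⁻².
  F = kg⁻¹·m⁻²·s⁴·A².
  So F⁻² = kg²·m⁴·s⁻⁸·A⁻⁴.
  Combining: J·s²·F⁻² = (kg·m²·s⁻²) · s² · (kg²·m⁴·s⁻⁸·A⁻⁴) = kg³·m⁶·s⁻⁸·A⁻⁴.
Right side:
  Pa = kg·m⁻¹·s⁻².
  So Pa⁻¹ = kg⁻¹·m·s².
  Gy = m²·s⁻².
  So Gy⁻¹ = m⁻²·s².
  F = kg⁻¹·m⁻²·s⁴·A².
  So F⁻² = kg²·m⁴·s⁻⁸·A⁻⁴.
  J = kg·m²·s⁻².
  So J² = kg²·m⁴·s⁻⁴.
  Combining: Pa⁻¹·s²·Gy⁻¹·F⁻²·J²·kg⁻¹ = (kg⁻¹·m·s²) · s² · (m⁻²·s²) · (kg²·m⁴·s⁻⁸·A⁻⁴) · (kg²·m⁴·s⁻⁴) · kg⁻¹ = kg²·m⁷·s⁻⁶·A⁻⁴.
Left is kg³·m⁶·s⁻⁸·A⁻⁴; right is kg²·m⁷·s⁻⁶·A⁻⁴ — different.

No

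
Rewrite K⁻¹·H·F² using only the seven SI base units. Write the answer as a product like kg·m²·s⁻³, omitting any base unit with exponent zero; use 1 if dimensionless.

kg⁻¹·m⁻²·s⁶·A²·K⁻¹

H = Wb/A (inductance = flux per current),
    = kg·m²·s⁻²·A⁻².
F = C/V (capacitance = charge per voltage),
    = A·s/(kg·m²·s⁻³·A⁻¹) (substituting C and V),
    = kg⁻¹·m⁻²·s⁴·A².
So F² = kg⁻²·m⁻⁴·s⁸·A⁴.
Combining: K⁻¹·H·F² = K⁻¹ · (kg·m²·s⁻²·A⁻²) · (kg⁻²·m⁻⁴·s⁸·A⁴) = kg⁻¹·m⁻²·s⁶·A²·K⁻¹.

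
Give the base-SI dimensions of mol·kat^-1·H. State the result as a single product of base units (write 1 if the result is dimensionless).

kg·m²·s⁻¹·A⁻²

kat = mol/s = s⁻¹·mol (catalytic activity).
So kat⁻¹ = s·mol⁻¹.
H = Wb/A (inductance = flux per current),
    = kg·m²·s⁻²·A⁻².
Combining: mol·kat⁻¹·H = mol · (s·mol⁻¹) · (kg·m²·s⁻²·A⁻²) = kg·m²·s⁻¹·A⁻².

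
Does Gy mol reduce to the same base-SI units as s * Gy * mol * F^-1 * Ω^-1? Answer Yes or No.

Left side:
  Gy = J/kg (absorbed dose = energy per mass),
      = m²·s⁻².
  Combining: Gy·mol = (m²·s⁻²) · mol = m²·s⁻²·mol.
Right side:
  Gy = m²·s⁻².
  F = kg⁻¹·m⁻²·s⁴·A².
  So F⁻¹ = kg·m²·s⁻⁴·A⁻².
  Ω = kg·m²·s⁻³·A⁻².
  So Ω⁻¹ = kg⁻¹·m⁻²·s³·A².
  Combining: s·Gy·mol·F⁻¹·Ω⁻¹ = s · (m²·s⁻²) · mol · (kg·m²·s⁻⁴·A⁻²) · (kg⁻¹·m⁻²·s³·A²) = m²·s⁻²·mol.
Both reduce to m²·s⁻²·mol.

Yes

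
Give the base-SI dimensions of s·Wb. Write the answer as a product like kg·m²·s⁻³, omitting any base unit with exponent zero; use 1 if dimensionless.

kg·m²·s⁻¹·A⁻¹

Wb = V·s (flux: a volt is a weber per second),
    = kg·m²·s⁻²·A⁻¹.
Combining: s·Wb = s · (kg·m²·s⁻²·A⁻¹) = kg·m²·s⁻¹·A⁻¹.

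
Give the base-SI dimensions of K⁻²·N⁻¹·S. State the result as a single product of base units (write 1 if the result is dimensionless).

N = kg·m·s⁻².
So N⁻¹ = kg⁻¹·m⁻¹·s².
S = kg⁻¹·m⁻²·s³·A².
Combining: K⁻²·N⁻¹·S = K⁻² · (kg⁻¹·m⁻¹·s²) · (kg⁻¹·m⁻²·s³·A²) = kg⁻²·m⁻³·s⁵·A²·K⁻².

kg⁻²·m⁻³·s⁵·A²·K⁻²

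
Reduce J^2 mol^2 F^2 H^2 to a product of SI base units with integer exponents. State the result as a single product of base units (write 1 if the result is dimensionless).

J = N·m (work = force × distance),
    = kg·m²·s⁻².
So J² = kg²·m⁴·s⁻⁴.
F = C/V (capacitance = charge per voltage),
    = A·s/(kg·m²·s⁻³·A⁻¹) (substituting C and V),
    = kg⁻¹·m⁻²·s⁴·A².
So F² = kg⁻²·m⁻⁴·s⁸·A⁴.
H = Wb/A (inductance = flux per current),
    = kg·m²·s⁻²·A⁻².
So H² = kg²·m⁴·s⁻⁴·A⁻⁴.
Combining: J²·mol²·F²·H² = (kg²·m⁴·s⁻⁴) · mol² · (kg⁻²·m⁻⁴·s⁸·A⁴) · (kg²·m⁴·s⁻⁴·A⁻⁴) = kg²·m⁴·mol².

kg²·m⁴·mol²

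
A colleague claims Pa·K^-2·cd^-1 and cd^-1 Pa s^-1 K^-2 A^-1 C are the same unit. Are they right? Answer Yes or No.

Yes

Left side:
  Pa = kg·m⁻¹·s⁻².
  Combining: Pa·K⁻²·cd⁻¹ = (kg·m⁻¹·s⁻²) · K⁻² · cd⁻¹ = kg·m⁻¹·s⁻²·K⁻²·cd⁻¹.
Right side:
  Pa = N/m² (pressure = force per area),
      = kg·m⁻¹·s⁻².
  C = A·s = s·A (charge = current × time).
  Combining: cd⁻¹·Pa·s⁻¹·K⁻²·A⁻¹·C = cd⁻¹ · (kg·m⁻¹·s⁻²) · s⁻¹ · K⁻² · A⁻¹ · (s·A) = kg·m⁻¹·s⁻²·K⁻²·cd⁻¹.
Both reduce to kg·m⁻¹·s⁻²·K⁻²·cd⁻¹.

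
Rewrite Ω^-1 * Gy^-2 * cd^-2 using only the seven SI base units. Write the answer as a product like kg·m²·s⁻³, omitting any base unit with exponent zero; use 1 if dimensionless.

kg⁻¹·m⁻⁶·s⁷·A²·cd⁻²

Ω = kg·m²·s⁻³·A⁻².
So Ω⁻¹ = kg⁻¹·m⁻²·s³·A².
Gy = m²·s⁻².
So Gy⁻² = m⁻⁴·s⁴.
Combining: Ω⁻¹·Gy⁻²·cd⁻² = (kg⁻¹·m⁻²·s³·A²) · (m⁻⁴·s⁴) · cd⁻² = kg⁻¹·m⁻⁶·s⁷·A²·cd⁻².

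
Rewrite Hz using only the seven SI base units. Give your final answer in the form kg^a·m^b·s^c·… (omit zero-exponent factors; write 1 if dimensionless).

s⁻¹

Hz = s⁻¹.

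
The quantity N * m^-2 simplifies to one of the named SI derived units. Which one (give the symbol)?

Pa

N = kg·m·s⁻².
Combining: N·m⁻² = (kg·m·s⁻²) · m⁻² = kg·m⁻¹·s⁻².
kg·m⁻¹·s⁻² is the base-SI form of the pascal.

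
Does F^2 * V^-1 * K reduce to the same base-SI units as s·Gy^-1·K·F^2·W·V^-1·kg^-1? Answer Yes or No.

Left side:
  F = kg⁻¹·m⁻²·s⁴·A².
  So F² = kg⁻²·m⁻⁴·s⁸·A⁴.
  V = kg·m²·s⁻³·A⁻¹.
  So V⁻¹ = kg⁻¹·m⁻²·s³·A.
  Combining: F²·V⁻¹·K = (kg⁻²·m⁻⁴·s⁸·A⁴) · (kg⁻¹·m⁻²·s³·A) · K = kg⁻³·m⁻⁶·s¹¹·A⁵·K.
Right side:
  Gy = J/kg (absorbed dose = energy per mass),
      = m²·s⁻².
  So Gy⁻¹ = m⁻²·s².
  F = C/V (capacitance = charge per voltage),
      = A·s/(kg·m²·s⁻³·A⁻¹) (substituting C and V),
      = kg⁻¹·m⁻²·s⁴·A².
  So F² = kg⁻²·m⁻⁴·s⁸·A⁴.
  W = J/s (power = energy per time),
      = kg·m²·s⁻³.
  V = W/A (potential = power per current),
      = kg·m²·s⁻³·A⁻¹.
  So V⁻¹ = kg⁻¹·m⁻²·s³·A.
  Combining: s·Gy⁻¹·K·F²·W·V⁻¹·kg⁻¹ = s · (m⁻²·s²) · K · (kg⁻²·m⁻⁴·s⁸·A⁴) · (kg·m²·s⁻³) · (kg⁻¹·m⁻²·s³·A) · kg⁻¹ = kg⁻³·m⁻⁶·s¹¹·A⁵·K.
Both reduce to kg⁻³·m⁻⁶·s¹¹·A⁵·K.

Yes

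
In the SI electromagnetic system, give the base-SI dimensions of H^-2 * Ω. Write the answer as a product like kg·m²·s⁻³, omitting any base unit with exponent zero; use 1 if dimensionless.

kg⁻¹·m⁻²·s·A²

H = kg·m²·s⁻²·A⁻².
So H⁻² = kg⁻²·m⁻⁴·s⁴·A⁴.
Ω = kg·m²·s⁻³·A⁻².
Combining: H⁻²·Ω = (kg⁻²·m⁻⁴·s⁴·A⁴) · (kg·m²·s⁻³·A⁻²) = kg⁻¹·m⁻²·s·A².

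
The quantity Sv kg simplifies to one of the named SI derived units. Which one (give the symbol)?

Sv = J/kg (equivalent dose = energy per mass),
    = m²·s⁻².
Combining: Sv·kg = (m²·s⁻²) · kg = kg·m²·s⁻².
kg·m²·s⁻² is the base-SI form of the joule.

J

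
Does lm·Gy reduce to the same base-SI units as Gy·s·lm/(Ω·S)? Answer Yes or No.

Left side:
  lm = cd.
  Gy = m²·s⁻².
  Combining: lm·Gy = cd · (m²·s⁻²) = m²·s⁻²·cd.
Right side:
  Ω = V/A (resistance = voltage per current),
      = kg·m²·s⁻³·A⁻².
  So Ω⁻¹ = kg⁻¹·m⁻²·s³·A².
  Gy = J/kg (absorbed dose = energy per mass),
      = m²·s⁻².
  S = 1/Ω (conductance is reciprocal resistance),
      = kg⁻¹·m⁻²·s³·A².
  So S⁻¹ = kg·m²·s⁻³·A⁻².
  lm = cd·sr = cd (luminous flux; sr is dimensionless).
  Combining: Ω⁻¹·Gy·S⁻¹·s·lm = (kg⁻¹·m⁻²·s³·A²) · (m²·s⁻²) · (kg·m²·s⁻³·A⁻²) · s · cd = m²·s⁻¹·cd.
Left is m²·s⁻²·cd; right is m²·s⁻¹·cd — different.

No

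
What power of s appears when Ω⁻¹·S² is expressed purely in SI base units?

Ω = kg·m²·s⁻³·A⁻².
So Ω⁻¹ = kg⁻¹·m⁻²·s³·A².
S = kg⁻¹·m⁻²·s³·A².
So S² = kg⁻²·m⁻⁴·s⁶·A⁴.
Combining: Ω⁻¹·S² = (kg⁻¹·m⁻²·s³·A²) · (kg⁻²·m⁻⁴·s⁶·A⁴) = kg⁻³·m⁻⁶·s⁹·A⁶.
The exponent of s is 9.

9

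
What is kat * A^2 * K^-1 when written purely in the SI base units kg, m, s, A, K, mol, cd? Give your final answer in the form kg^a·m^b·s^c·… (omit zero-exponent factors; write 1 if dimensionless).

s⁻¹·A²·K⁻¹·mol

kat = s⁻¹·mol.
Combining: kat·A²·K⁻¹ = (s⁻¹·mol) · A² · K⁻¹ = s⁻¹·A²·K⁻¹·mol.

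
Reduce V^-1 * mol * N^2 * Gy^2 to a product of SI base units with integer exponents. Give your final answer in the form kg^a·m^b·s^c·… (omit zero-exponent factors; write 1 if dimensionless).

kg·m⁴·s⁻⁵·A·mol

V = kg·m²·s⁻³·A⁻¹.
So V⁻¹ = kg⁻¹·m⁻²·s³·A.
N = kg·m·s⁻².
So N² = kg²·m²·s⁻⁴.
Gy = m²·s⁻².
So Gy² = m⁴·s⁻⁴.
Combining: V⁻¹·mol·N²·Gy² = (kg⁻¹·m⁻²·s³·A) · mol · (kg²·m²·s⁻⁴) · (m⁴·s⁻⁴) = kg·m⁴·s⁻⁵·A·mol.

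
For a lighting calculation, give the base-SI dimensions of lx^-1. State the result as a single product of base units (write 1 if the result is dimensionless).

m²·cd⁻¹

lx = lm/m² (illuminance = luminous flux per area),
    = m⁻²·cd.
So lx⁻¹ = m²·cd⁻¹.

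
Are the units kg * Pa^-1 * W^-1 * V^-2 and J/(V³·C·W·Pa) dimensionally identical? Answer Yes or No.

No

Left side:
  Pa = kg·m⁻¹·s⁻².
  So Pa⁻¹ = kg⁻¹·m·s².
  W = kg·m²·s⁻³.
  So W⁻¹ = kg⁻¹·m⁻²·s³.
  V = kg·m²·s⁻³·A⁻¹.
  So V⁻² = kg⁻²·m⁻⁴·s⁶·A².
  Combining: kg·Pa⁻¹·W⁻¹·V⁻² = kg · (kg⁻¹·m·s²) · (kg⁻¹·m⁻²·s³) · (kg⁻²·m⁻⁴·s⁶·A²) = kg⁻³·m⁻⁵·s¹¹·A².
Right side:
  V = kg·m²·s⁻³·A⁻¹.
  So V⁻³ = kg⁻³·m⁻⁶·s⁹·A³.
  J = kg·m²·s⁻².
  C = s·A.
  So C⁻¹ = s⁻¹·A⁻¹.
  W = kg·m²·s⁻³.
  So W⁻¹ = kg⁻¹·m⁻²·s³.
  Pa = kg·m⁻¹·s⁻².
  So Pa⁻¹ = kg⁻¹·m·s².
  Combining: V⁻³·J·C⁻¹·W⁻¹·Pa⁻¹ = (kg⁻³·m⁻⁶·s⁹·A³) · (kg·m²·s⁻²) · (s⁻¹·A⁻¹) · (kg⁻¹·m⁻²·s³) · (kg⁻¹·m·s²) = kg⁻⁴·m⁻⁵·s¹¹·A².
Left is kg⁻³·m⁻⁵·s¹¹·A²; right is kg⁻⁴·m⁻⁵·s¹¹·A² — different.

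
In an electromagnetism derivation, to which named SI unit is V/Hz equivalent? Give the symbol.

V = kg·m²·s⁻³·A⁻¹.
Hz = s⁻¹.
So Hz⁻¹ = s.
Combining: V·Hz⁻¹ = (kg·m²·s⁻³·A⁻¹) · s = kg·m²·s⁻²·A⁻¹.
kg·m²·s⁻²·A⁻¹ is the base-SI form of the weber.

Wb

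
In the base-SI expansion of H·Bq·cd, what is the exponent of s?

-3

H = kg·m²·s⁻²·A⁻².
Bq = s⁻¹.
Combining: H·Bq·cd = (kg·m²·s⁻²·A⁻²) · s⁻¹ · cd = kg·m²·s⁻³·A⁻²·cd.
The exponent of s is -3.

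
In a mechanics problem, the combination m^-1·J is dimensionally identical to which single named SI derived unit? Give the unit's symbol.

J = N·m (work = force × distance),
    = kg·m²·s⁻².
Combining: m⁻¹·J = m⁻¹ · (kg·m²·s⁻²) = kg·m·s⁻².
kg·m·s⁻² is the base-SI form of the newton.

N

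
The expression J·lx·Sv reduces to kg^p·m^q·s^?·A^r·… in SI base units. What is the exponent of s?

J = N·m (work = force × distance),
    = kg·m²·s⁻².
lx = lm/m² (illuminance = luminous flux per area),
    = m⁻²·cd.
Sv = J/kg (equivalent dose = energy per mass),
    = m²·s⁻².
Combining: J·lx·Sv = (kg·m²·s⁻²) · (m⁻²·cd) · (m²·s⁻²) = kg·m²·s⁻⁴·cd.
The exponent of s is -4.

-4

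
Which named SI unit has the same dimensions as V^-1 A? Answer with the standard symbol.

V = W/A (potential = power per current),
    = kg·m²·s⁻³·A⁻¹.
So V⁻¹ = kg⁻¹·m⁻²·s³·A.
Combining: V⁻¹·A = (kg⁻¹·m⁻²·s³·A) · A = kg⁻¹·m⁻²·s³·A².
kg⁻¹·m⁻²·s³·A² is the base-SI form of the siemens.

S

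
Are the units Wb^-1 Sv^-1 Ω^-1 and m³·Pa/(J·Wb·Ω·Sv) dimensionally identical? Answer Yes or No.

Yes

Left side:
  Wb = kg·m²·s⁻²·A⁻¹.
  So Wb⁻¹ = kg⁻¹·m⁻²·s²·A.
  Sv = m²·s⁻².
  So Sv⁻¹ = m⁻²·s².
  Ω = kg·m²·s⁻³·A⁻².
  So Ω⁻¹ = kg⁻¹·m⁻²·s³·A².
  Combining: Wb⁻¹·Sv⁻¹·Ω⁻¹ = (kg⁻¹·m⁻²·s²·A) · (m⁻²·s²) · (kg⁻¹·m⁻²·s³·A²) = kg⁻²·m⁻⁶·s⁷·A³.
Right side:
  J = kg·m²·s⁻².
  So J⁻¹ = kg⁻¹·m⁻²·s².
  Wb = kg·m²·s⁻²·A⁻¹.
  So Wb⁻¹ = kg⁻¹·m⁻²·s²·A.
  Ω = kg·m²·s⁻³·A⁻².
  So Ω⁻¹ = kg⁻¹·m⁻²·s³·A².
  Sv = m²·s⁻².
  So Sv⁻¹ = m⁻²·s².
  Pa = kg·m⁻¹·s⁻².
  Combining: J⁻¹·Wb⁻¹·m³·Ω⁻¹·Sv⁻¹·Pa = (kg⁻¹·m⁻²·s²) · (kg⁻¹·m⁻²·s²·A) · m³ · (kg⁻¹·m⁻²·s³·A²) · (m⁻²·s²) · (kg·m⁻¹·s⁻²) = kg⁻²·m⁻⁶·s⁷·A³.
Both reduce to kg⁻²·m⁻⁶·s⁷·A³.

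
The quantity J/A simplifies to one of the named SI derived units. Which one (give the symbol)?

Wb

J = N·m (work = force × distance),
    = kg·m²·s⁻².
Combining: J·A⁻¹ = (kg·m²·s⁻²) · A⁻¹ = kg·m²·s⁻²·A⁻¹.
kg·m²·s⁻²·A⁻¹ is the base-SI form of the weber.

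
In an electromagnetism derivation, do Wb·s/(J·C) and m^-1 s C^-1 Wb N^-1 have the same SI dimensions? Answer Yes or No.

Left side:
  Wb = kg·m²·s⁻²·A⁻¹.
  J = kg·m²·s⁻².
  So J⁻¹ = kg⁻¹·m⁻²·s².
  C = s·A.
  So C⁻¹ = s⁻¹·A⁻¹.
  Combining: Wb·J⁻¹·C⁻¹·s = (kg·m²·s⁻²·A⁻¹) · (kg⁻¹·m⁻²·s²) · (s⁻¹·A⁻¹) · s = A⁻².
Right side:
  C = A·s = s·A (charge = current × time).
  So C⁻¹ = s⁻¹·A⁻¹.
  Wb = V·s (flux: a volt is a weber per second),
      = kg·m²·s⁻²·A⁻¹.
  N = kg·m/s² = kg·m·s⁻² (force = mass × acceleration).
  So N⁻¹ = kg⁻¹·m⁻¹·s².
  Combining: m⁻¹·s·C⁻¹·Wb·N⁻¹ = m⁻¹ · s · (s⁻¹·A⁻¹) · (kg·m²·s⁻²·A⁻¹) · (kg⁻¹·m⁻¹·s²) = A⁻².
Both reduce to A⁻².

Yes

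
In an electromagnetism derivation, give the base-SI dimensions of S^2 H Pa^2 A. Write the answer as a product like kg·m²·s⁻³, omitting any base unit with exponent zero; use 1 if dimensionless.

S = 1/Ω (conductance is reciprocal resistance),
    = kg⁻¹·m⁻²·s³·A².
So S² = kg⁻²·m⁻⁴·s⁶·A⁴.
H = Wb/A (inductance = flux per current),
    = kg·m²·s⁻²·A⁻².
Pa = N/m² (pressure = force per area),
    = kg·m⁻¹·s⁻².
So Pa² = kg²·m⁻²·s⁻⁴.
Combining: S²·H·Pa²·A = (kg⁻²·m⁻⁴·s⁶·A⁴) · (kg·m²·s⁻²·A⁻²) · (kg²·m⁻²·s⁻⁴) · A = kg·m⁻⁴·A³.

kg·m⁻⁴·A³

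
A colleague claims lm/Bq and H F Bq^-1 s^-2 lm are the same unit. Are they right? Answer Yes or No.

Left side:
  lm = cd.
  Bq = s⁻¹.
  So Bq⁻¹ = s.
  Combining: lm·Bq⁻¹ = cd · s = s·cd.
Right side:
  H = kg·m²·s⁻²·A⁻².
  F = kg⁻¹·m⁻²·s⁴·A².
  Bq = s⁻¹.
  So Bq⁻¹ = s.
  lm = cd.
  Combining: H·F·Bq⁻¹·s⁻²·lm = (kg·m²·s⁻²·A⁻²) · (kg⁻¹·m⁻²·s⁴·A²) · s · s⁻² · cd = s·cd.
Both reduce to s·cd.

Yes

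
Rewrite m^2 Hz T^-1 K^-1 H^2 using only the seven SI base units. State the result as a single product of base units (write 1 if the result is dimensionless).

Hz = 1/s = s⁻¹ (frequency is cycles per second).
T = Wb/m² (flux density = flux per area),
    = kg·s⁻²·A⁻¹.
So T⁻¹ = kg⁻¹·s²·A.
H = Wb/A (inductance = flux per current),
    = kg·m²·s⁻²·A⁻².
So H² = kg²·m⁴·s⁻⁴·A⁻⁴.
Combining: m²·Hz·T⁻¹·K⁻¹·H² = m² · s⁻¹ · (kg⁻¹·s²·A) · K⁻¹ · (kg²·m⁴·s⁻⁴·A⁻⁴) = kg·m⁶·s⁻³·A⁻³·K⁻¹.

kg·m⁶·s⁻³·A⁻³·K⁻¹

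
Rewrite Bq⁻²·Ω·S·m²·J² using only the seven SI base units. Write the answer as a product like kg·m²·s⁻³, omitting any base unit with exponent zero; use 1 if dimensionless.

Bq = s⁻¹.
So Bq⁻² = s².
Ω = kg·m²·s⁻³·A⁻².
S = kg⁻¹·m⁻²·s³·A².
J = kg·m²·s⁻².
So J² = kg²·m⁴·s⁻⁴.
Combining: Bq⁻²·Ω·S·m²·J² = s² · (kg·m²·s⁻³·A⁻²) · (kg⁻¹·m⁻²·s³·A²) · m² · (kg²·m⁴·s⁻⁴) = kg²·m⁶·s⁻².

kg²·m⁶·s⁻²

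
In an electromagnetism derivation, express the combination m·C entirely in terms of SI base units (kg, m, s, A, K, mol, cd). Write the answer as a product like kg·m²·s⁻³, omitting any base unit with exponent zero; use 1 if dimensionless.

C = A·s = s·A (charge = current × time).
Combining: m·C = m · (s·A) = m·s·A.

m·s·A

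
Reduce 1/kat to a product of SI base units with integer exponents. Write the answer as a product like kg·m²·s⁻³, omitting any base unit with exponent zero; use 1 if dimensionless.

s·mol⁻¹

kat = mol/s = s⁻¹·mol (catalytic activity).
So kat⁻¹ = s·mol⁻¹.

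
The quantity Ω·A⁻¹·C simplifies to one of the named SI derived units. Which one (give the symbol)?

Ω = V/A (resistance = voltage per current),
    = kg·m²·s⁻³·A⁻².
C = A·s = s·A (charge = current × time).
Combining: Ω·A⁻¹·C = (kg·m²·s⁻³·A⁻²) · A⁻¹ · (s·A) = kg·m²·s⁻²·A⁻².
kg·m²·s⁻²·A⁻² is the base-SI form of the henry.

H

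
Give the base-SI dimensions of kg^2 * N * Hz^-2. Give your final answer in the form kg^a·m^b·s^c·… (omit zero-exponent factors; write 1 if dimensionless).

kg³·m

N = kg·m/s² = kg·m·s⁻² (force = mass × acceleration).
Hz = 1/s = s⁻¹ (frequency is cycles per second).
So Hz⁻² = s².
Combining: kg²·N·Hz⁻² = kg² · (kg·m·s⁻²) · s² = kg³·m.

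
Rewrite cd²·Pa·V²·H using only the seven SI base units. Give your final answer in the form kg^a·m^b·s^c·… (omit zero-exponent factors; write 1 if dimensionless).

kg⁴·m⁵·s⁻¹⁰·A⁻⁴·cd²

Pa = kg·m⁻¹·s⁻².
V = kg·m²·s⁻³·A⁻¹.
So V² = kg²·m⁴·s⁻⁶·A⁻².
H = kg·m²·s⁻²·A⁻².
Combining: cd²·Pa·V²·H = cd² · (kg·m⁻¹·s⁻²) · (kg²·m⁴·s⁻⁶·A⁻²) · (kg·m²·s⁻²·A⁻²) = kg⁴·m⁵·s⁻¹⁰·A⁻⁴·cd².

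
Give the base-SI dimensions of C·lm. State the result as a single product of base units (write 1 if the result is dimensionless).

C = A·s = s·A (charge = current × time).
lm = cd·sr = cd (luminous flux; sr is dimensionless).
Combining: C·lm = (s·A) · cd = s·A·cd.

s·A·cd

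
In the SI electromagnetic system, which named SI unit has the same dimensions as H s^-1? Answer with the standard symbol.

Ω

H = Wb/A (inductance = flux per current),
    = kg·m²·s⁻²·A⁻².
Combining: H·s⁻¹ = (kg·m²·s⁻²·A⁻²) · s⁻¹ = kg·m²·s⁻³·A⁻².
kg·m²·s⁻³·A⁻² is the base-SI form of the ohm.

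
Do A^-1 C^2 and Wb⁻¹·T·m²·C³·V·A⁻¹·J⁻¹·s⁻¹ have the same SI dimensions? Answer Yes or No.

Left side:
  C = A·s = s·A (charge = current × time).
  So C² = s²·A².
  Combining: A⁻¹·C² = A⁻¹ · (s²·A²) = s²·A.
Right side:
  Wb = kg·m²·s⁻²·A⁻¹.
  So Wb⁻¹ = kg⁻¹·m⁻²·s²·A.
  T = kg·s⁻²·A⁻¹.
  C = s·A.
  So C³ = s³·A³.
  V = kg·m²·s⁻³·A⁻¹.
  J = kg·m²·s⁻².
  So J⁻¹ = kg⁻¹·m⁻²·s².
  Combining: Wb⁻¹·T·m²·C³·V·A⁻¹·J⁻¹·s⁻¹ = (kg⁻¹·m⁻²·s²·A) · (kg·s⁻²·A⁻¹) · m² · (s³·A³) · (kg·m²·s⁻³·A⁻¹) · A⁻¹ · (kg⁻¹·m⁻²·s²) · s⁻¹ = s·A.
Left is s²·A; right is s·A — different.

No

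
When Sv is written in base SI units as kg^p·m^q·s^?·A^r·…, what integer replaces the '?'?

-2

Sv = J/kg (equivalent dose = energy per mass),
    = m²·s⁻².
The exponent of s is -2.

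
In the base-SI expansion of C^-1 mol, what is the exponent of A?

C = A·s = s·A (charge = current × time).
So C⁻¹ = s⁻¹·A⁻¹.
Combining: C⁻¹·mol = (s⁻¹·A⁻¹) · mol = s⁻¹·A⁻¹·mol.
The exponent of A is -1.

-1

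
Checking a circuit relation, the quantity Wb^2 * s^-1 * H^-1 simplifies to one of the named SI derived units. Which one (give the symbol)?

W

Wb = V·s (flux: a volt is a weber per second),
    = kg·m²·s⁻²·A⁻¹.
So Wb² = kg²·m⁴·s⁻⁴·A⁻².
H = Wb/A (inductance = flux per current),
    = kg·m²·s⁻²·A⁻².
So H⁻¹ = kg⁻¹·m⁻²·s²·A².
Combining: Wb²·s⁻¹·H⁻¹ = (kg²·m⁴·s⁻⁴·A⁻²) · s⁻¹ · (kg⁻¹·m⁻²·s²·A²) = kg·m²·s⁻³.
kg·m²·s⁻³ is the base-SI form of the watt.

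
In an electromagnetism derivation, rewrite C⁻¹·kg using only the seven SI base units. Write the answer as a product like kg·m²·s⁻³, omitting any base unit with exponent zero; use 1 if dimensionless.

C = A·s = s·A (charge = current × time).
So C⁻¹ = s⁻¹·A⁻¹.
Combining: C⁻¹·kg = (s⁻¹·A⁻¹) · kg = kg·s⁻¹·A⁻¹.

kg·s⁻¹·A⁻¹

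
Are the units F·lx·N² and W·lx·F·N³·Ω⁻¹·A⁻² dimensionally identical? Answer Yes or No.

No

Left side:
  F = kg⁻¹·m⁻²·s⁴·A².
  lx = m⁻²·cd.
  N = kg·m·s⁻².
  So N² = kg²·m²·s⁻⁴.
  Combining: F·lx·N² = (kg⁻¹·m⁻²·s⁴·A²) · (m⁻²·cd) · (kg²·m²·s⁻⁴) = kg·m⁻²·A²·cd.
Right side:
  W = J/s (power = energy per time),
      = kg·m²·s⁻³.
  lx = lm/m² (illuminance = luminous flux per area),
      = m⁻²·cd.
  F = C/V (capacitance = charge per voltage),
      = A·s/(kg·m²·s⁻³·A⁻¹) (substituting C and V),
      = kg⁻¹·m⁻²·s⁴·A².
  N = kg·m/s² = kg·m·s⁻² (force = mass × acceleration).
  So N³ = kg³·m³·s⁻⁶.
  Ω = V/A (resistance = voltage per current),
      = kg·m²·s⁻³·A⁻².
  So Ω⁻¹ = kg⁻¹·m⁻²·s³·A².
  Combining: W·lx·F·N³·Ω⁻¹·A⁻² = (kg·m²·s⁻³) · (m⁻²·cd) · (kg⁻¹·m⁻²·s⁴·A²) · (kg³·m³·s⁻⁶) · (kg⁻¹·m⁻²·s³·A²) · A⁻² = kg²·m⁻¹·s⁻²·A²·cd.
Left is kg·m⁻²·A²·cd; right is kg²·m⁻¹·s⁻²·A²·cd — different.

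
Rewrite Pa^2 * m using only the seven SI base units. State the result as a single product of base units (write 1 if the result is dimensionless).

Pa = kg·m⁻¹·s⁻².
So Pa² = kg²·m⁻²·s⁻⁴.
Combining: Pa²·m = (kg²·m⁻²·s⁻⁴) · m = kg²·m⁻¹·s⁻⁴.

kg²·m⁻¹·s⁻⁴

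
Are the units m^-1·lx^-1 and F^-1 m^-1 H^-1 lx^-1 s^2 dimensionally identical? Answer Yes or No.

Left side:
  lx = m⁻²·cd.
  So lx⁻¹ = m²·cd⁻¹.
  Combining: m⁻¹·lx⁻¹ = m⁻¹ · (m²·cd⁻¹) = m·cd⁻¹.
Right side:
  F = C/V (capacitance = charge per voltage),
      = A·s/(kg·m²·s⁻³·A⁻¹) (substituting C and V),
      = kg⁻¹·m⁻²·s⁴·A².
  So F⁻¹ = kg·m²·s⁻⁴·A⁻².
  H = Wb/A (inductance = flux per current),
      = kg·m²·s⁻²·A⁻².
  So H⁻¹ = kg⁻¹·m⁻²·s²·A².
  lx = lm/m² (illuminance = luminous flux per area),
      = m⁻²·cd.
  So lx⁻¹ = m²·cd⁻¹.
  Combining: F⁻¹·m⁻¹·H⁻¹·lx⁻¹·s² = (kg·m²·s⁻⁴·A⁻²) · m⁻¹ · (kg⁻¹·m⁻²·s²·A²) · (m²·cd⁻¹) · s² = m·cd⁻¹.
Both reduce to m·cd⁻¹.

Yes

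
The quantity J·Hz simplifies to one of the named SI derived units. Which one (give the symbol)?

J = kg·m²·s⁻².
Hz = s⁻¹.
Combining: J·Hz = (kg·m²·s⁻²) · s⁻¹ = kg·m²·s⁻³.
kg·m²·s⁻³ is the base-SI form of the watt.

W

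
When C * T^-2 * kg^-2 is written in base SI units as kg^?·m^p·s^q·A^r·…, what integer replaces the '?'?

-4

C = A·s = s·A (charge = current × time).
T = Wb/m² (flux density = flux per area),
    = kg·s⁻²·A⁻¹.
So T⁻² = kg⁻²·s⁴·A².
Combining: C·T⁻²·kg⁻² = (s·A) · (kg⁻²·s⁴·A²) · kg⁻² = kg⁻⁴·s⁵·A³.
The exponent of kg is -4.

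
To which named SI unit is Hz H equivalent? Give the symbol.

Ω

Hz = s⁻¹.
H = kg·m²·s⁻²·A⁻².
Combining: Hz·H = s⁻¹ · (kg·m²·s⁻²·A⁻²) = kg·m²·s⁻³·A⁻².
kg·m²·s⁻³·A⁻² is the base-SI form of the ohm.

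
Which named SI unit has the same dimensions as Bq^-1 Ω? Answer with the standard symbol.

H

Bq = 1/s = s⁻¹ (activity is decays per second).
So Bq⁻¹ = s.
Ω = V/A (resistance = voltage per current),
    = kg·m²·s⁻³·A⁻².
Combining: Bq⁻¹·Ω = s · (kg·m²·s⁻³·A⁻²) = kg·m²·s⁻²·A⁻².
kg·m²·s⁻²·A⁻² is the base-SI form of the henry.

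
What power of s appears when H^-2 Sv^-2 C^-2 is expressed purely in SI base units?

6

H = Wb/A (inductance = flux per current),
    = kg·m²·s⁻²·A⁻².
So H⁻² = kg⁻²·m⁻⁴·s⁴·A⁴.
Sv = J/kg (equivalent dose = energy per mass),
    = m²·s⁻².
So Sv⁻² = m⁻⁴·s⁴.
C = A·s = s·A (charge = current × time).
So C⁻² = s⁻²·A⁻².
Combining: H⁻²·Sv⁻²·C⁻² = (kg⁻²·m⁻⁴·s⁴·A⁴) · (m⁻⁴·s⁴) · (s⁻²·A⁻²) = kg⁻²·m⁻⁸·s⁶·A².
The exponent of s is 6.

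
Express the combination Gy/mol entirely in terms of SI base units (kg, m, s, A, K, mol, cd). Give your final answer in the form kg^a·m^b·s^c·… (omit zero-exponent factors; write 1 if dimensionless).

m²·s⁻²·mol⁻¹

Gy = J/kg (absorbed dose = energy per mass),
    = m²·s⁻².
Combining: Gy·mol⁻¹ = (m²·s⁻²) · mol⁻¹ = m²·s⁻²·mol⁻¹.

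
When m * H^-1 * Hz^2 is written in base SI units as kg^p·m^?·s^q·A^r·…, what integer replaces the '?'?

-1

H = Wb/A (inductance = flux per current),
    = kg·m²·s⁻²·A⁻².
So H⁻¹ = kg⁻¹·m⁻²·s²·A².
Hz = 1/s = s⁻¹ (frequency is cycles per second).
So Hz² = s⁻².
Combining: m·H⁻¹·Hz² = m · (kg⁻¹·m⁻²·s²·A²) · s⁻² = kg⁻¹·m⁻¹·A².
The exponent of m is -1.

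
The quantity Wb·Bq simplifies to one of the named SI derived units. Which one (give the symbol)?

V

Wb = kg·m²·s⁻²·A⁻¹.
Bq = s⁻¹.
Combining: Wb·Bq = (kg·m²·s⁻²·A⁻¹) · s⁻¹ = kg·m²·s⁻³·A⁻¹.
kg·m²·s⁻³·A⁻¹ is the base-SI form of the volt.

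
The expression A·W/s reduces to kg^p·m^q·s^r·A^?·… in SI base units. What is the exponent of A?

1

W = kg·m²·s⁻³.
Combining: A·W·s⁻¹ = A · (kg·m²·s⁻³) · s⁻¹ = kg·m²·s⁻⁴·A.
The exponent of A is 1.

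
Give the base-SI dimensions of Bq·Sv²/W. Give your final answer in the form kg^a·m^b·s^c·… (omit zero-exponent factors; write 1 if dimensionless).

kg⁻¹·m²·s⁻²

Bq = 1/s = s⁻¹ (activity is decays per second).
W = J/s (power = energy per time),
    = kg·m²·s⁻³.
So W⁻¹ = kg⁻¹·m⁻²·s³.
Sv = J/kg (equivalent dose = energy per mass),
    = m²·s⁻².
So Sv² = m⁴·s⁻⁴.
Combining: Bq·W⁻¹·Sv² = s⁻¹ · (kg⁻¹·m⁻²·s³) · (m⁴·s⁻⁴) = kg⁻¹·m²·s⁻².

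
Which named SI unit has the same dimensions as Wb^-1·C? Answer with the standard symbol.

Wb = V·s (flux: a volt is a weber per second),
    = kg·m²·s⁻²·A⁻¹.
So Wb⁻¹ = kg⁻¹·m⁻²·s²·A.
C = A·s = s·A (charge = current × time).
Combining: Wb⁻¹·C = (kg⁻¹·m⁻²·s²·A) · (s·A) = kg⁻¹·m⁻²·s³·A².
kg⁻¹·m⁻²·s³·A² is the base-SI form of the siemens.

S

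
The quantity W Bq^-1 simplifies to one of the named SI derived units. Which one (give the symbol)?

J

W = kg·m²·s⁻³.
Bq = s⁻¹.
So Bq⁻¹ = s.
Combining: W·Bq⁻¹ = (kg·m²·s⁻³) · s = kg·m²·s⁻².
kg·m²·s⁻² is the base-SI form of the joule.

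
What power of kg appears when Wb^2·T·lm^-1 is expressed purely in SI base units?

Wb = kg·m²·s⁻²·A⁻¹.
So Wb² = kg²·m⁴·s⁻⁴·A⁻².
T = kg·s⁻²·A⁻¹.
lm = cd.
So lm⁻¹ = cd⁻¹.
Combining: Wb²·T·lm⁻¹ = (kg²·m⁴·s⁻⁴·A⁻²) · (kg·s⁻²·A⁻¹) · cd⁻¹ = kg³·m⁴·s⁻⁶·A⁻³·cd⁻¹.
The exponent of kg is 3.

3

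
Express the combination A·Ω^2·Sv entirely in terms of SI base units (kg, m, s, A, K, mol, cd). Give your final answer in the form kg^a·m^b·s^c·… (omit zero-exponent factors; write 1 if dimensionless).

Ω = kg·m²·s⁻³·A⁻².
So Ω² = kg²·m⁴·s⁻⁶·A⁻⁴.
Sv = m²·s⁻².
Combining: A·Ω²·Sv = A · (kg²·m⁴·s⁻⁶·A⁻⁴) · (m²·s⁻²) = kg²·m⁶·s⁻⁸·A⁻³.

kg²·m⁶·s⁻⁸·A⁻³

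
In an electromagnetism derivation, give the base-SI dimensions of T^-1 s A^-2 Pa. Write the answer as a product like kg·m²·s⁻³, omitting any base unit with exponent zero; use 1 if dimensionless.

m⁻¹·s·A⁻¹

T = kg·s⁻²·A⁻¹.
So T⁻¹ = kg⁻¹·s²·A.
Pa = kg·m⁻¹·s⁻².
Combining: T⁻¹·s·A⁻²·Pa = (kg⁻¹·s²·A) · s · A⁻² · (kg·m⁻¹·s⁻²) = m⁻¹·s·A⁻¹.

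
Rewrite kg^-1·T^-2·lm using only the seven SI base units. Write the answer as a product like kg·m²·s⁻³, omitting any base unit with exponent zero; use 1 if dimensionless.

T = Wb/m² (flux density = flux per area),
    = kg·s⁻²·A⁻¹.
So T⁻² = kg⁻²·s⁴·A².
lm = cd·sr = cd (luminous flux; sr is dimensionless).
Combining: kg⁻¹·T⁻²·lm = kg⁻¹ · (kg⁻²·s⁴·A²) · cd = kg⁻³·s⁴·A²·cd.

kg⁻³·s⁴·A²·cd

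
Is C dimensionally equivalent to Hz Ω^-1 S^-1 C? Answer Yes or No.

No

Left side:
  C = A·s = s·A (charge = current × time).
Right side:
  Hz = 1/s = s⁻¹ (frequency is cycles per second).
  Ω = V/A (resistance = voltage per current),
      = kg·m²·s⁻³·A⁻².
  So Ω⁻¹ = kg⁻¹·m⁻²·s³·A².
  S = 1/Ω (conductance is reciprocal resistance),
      = kg⁻¹·m⁻²·s³·A².
  So S⁻¹ = kg·m²·s⁻³·A⁻².
  C = A·s = s·A (charge = current × time).
  Combining: Hz·Ω⁻¹·S⁻¹·C = s⁻¹ · (kg⁻¹·m⁻²·s³·A²) · (kg·m²·s⁻³·A⁻²) · (s·A) = A.
Left is s·A; right is A — different.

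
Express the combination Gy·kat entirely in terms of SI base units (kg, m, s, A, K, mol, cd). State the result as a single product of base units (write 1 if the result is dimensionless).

Gy = m²·s⁻².
kat = s⁻¹·mol.
Combining: Gy·kat = (m²·s⁻²) · (s⁻¹·mol) = m²·s⁻³·mol.

m²·s⁻³·mol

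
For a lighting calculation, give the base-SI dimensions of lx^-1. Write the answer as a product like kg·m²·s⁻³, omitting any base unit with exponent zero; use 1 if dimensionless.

m²·cd⁻¹

lx = m⁻²·cd.
So lx⁻¹ = m²·cd⁻¹.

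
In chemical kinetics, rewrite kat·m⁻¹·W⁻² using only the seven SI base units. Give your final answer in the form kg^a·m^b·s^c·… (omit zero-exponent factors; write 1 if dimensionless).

kat = s⁻¹·mol.
W = kg·m²·s⁻³.
So W⁻² = kg⁻²·m⁻⁴·s⁶.
Combining: kat·m⁻¹·W⁻² = (s⁻¹·mol) · m⁻¹ · (kg⁻²·m⁻⁴·s⁶) = kg⁻²·m⁻⁵·s⁵·mol.

kg⁻²·m⁻⁵·s⁵·mol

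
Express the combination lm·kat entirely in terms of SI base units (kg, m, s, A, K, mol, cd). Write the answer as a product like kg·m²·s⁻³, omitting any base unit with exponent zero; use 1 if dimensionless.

lm = cd·sr = cd (luminous flux; sr is dimensionless).
kat = mol/s = s⁻¹·mol (catalytic activity).
Combining: lm·kat = cd · (s⁻¹·mol) = s⁻¹·mol·cd.

s⁻¹·mol·cd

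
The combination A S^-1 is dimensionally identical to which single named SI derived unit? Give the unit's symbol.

V

S = kg⁻¹·m⁻²·s³·A².
So S⁻¹ = kg·m²·s⁻³·A⁻².
Combining: A·S⁻¹ = A · (kg·m²·s⁻³·A⁻²) = kg·m²·s⁻³·A⁻¹.
kg·m²·s⁻³·A⁻¹ is the base-SI form of the volt.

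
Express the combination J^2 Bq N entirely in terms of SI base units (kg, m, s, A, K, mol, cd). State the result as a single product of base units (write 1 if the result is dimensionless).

kg³·m⁵·s⁻⁷

J = N·m (work = force × distance),
    = kg·m²·s⁻².
So J² = kg²·m⁴·s⁻⁴.
Bq = 1/s = s⁻¹ (activity is decays per second).
N = kg·m/s² = kg·m·s⁻² (force = mass × acceleration).
Combining: J²·Bq·N = (kg²·m⁴·s⁻⁴) · s⁻¹ · (kg·m·s⁻²) = kg³·m⁵·s⁻⁷.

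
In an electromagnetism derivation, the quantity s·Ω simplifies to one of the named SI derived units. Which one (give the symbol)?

H

Ω = V/A (resistance = voltage per current),
    = kg·m²·s⁻³·A⁻².
Combining: s·Ω = s · (kg·m²·s⁻³·A⁻²) = kg·m²·s⁻²·A⁻².
kg·m²·s⁻²·A⁻² is the base-SI form of the henry.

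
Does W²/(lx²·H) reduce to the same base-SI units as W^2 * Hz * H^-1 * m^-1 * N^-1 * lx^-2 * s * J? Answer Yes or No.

Yes

Left side:
  lx = lm/m² (illuminance = luminous flux per area),
      = m⁻²·cd.
  So lx⁻² = m⁴·cd⁻².
  W = J/s (power = energy per time),
      = kg·m²·s⁻³.
  So W² = kg²·m⁴·s⁻⁶.
  H = Wb/A (inductance = flux per current),
      = kg·m²·s⁻²·A⁻².
  So H⁻¹ = kg⁻¹·m⁻²·s²·A².
  Combining: lx⁻²·W²·H⁻¹ = (m⁴·cd⁻²) · (kg²·m⁴·s⁻⁶) · (kg⁻¹·m⁻²·s²·A²) = kg·m⁶·s⁻⁴·A²·cd⁻².
Right side:
  W = kg·m²·s⁻³.
  So W² = kg²·m⁴·s⁻⁶.
  Hz = s⁻¹.
  H = kg·m²·s⁻²·A⁻².
  So H⁻¹ = kg⁻¹·m⁻²·s²·A².
  N = kg·m·s⁻².
  So N⁻¹ = kg⁻¹·m⁻¹·s².
  lx = m⁻²·cd.
  So lx⁻² = m⁴·cd⁻².
  J = kg·m²·s⁻².
  Combining: W²·Hz·H⁻¹·m⁻¹·N⁻¹·lx⁻²·s·J = (kg²·m⁴·s⁻⁶) · s⁻¹ · (kg⁻¹·m⁻²·s²·A²) · m⁻¹ · (kg⁻¹·m⁻¹·s²) · (m⁴·cd⁻²) · s · (kg·m²·s⁻²) = kg·m⁶·s⁻⁴·A²·cd⁻².
Both reduce to kg·m⁶·s⁻⁴·A²·cd⁻².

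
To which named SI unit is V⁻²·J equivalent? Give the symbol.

V = W/A (potential = power per current),
    = kg·m²·s⁻³·A⁻¹.
So V⁻² = kg⁻²·m⁻⁴·s⁶·A².
J = N·m (work = force × distance),
    = kg·m²·s⁻².
Combining: V⁻²·J = (kg⁻²·m⁻⁴·s⁶·A²) · (kg·m²·s⁻²) = kg⁻¹·m⁻²·s⁴·A².
kg⁻¹·m⁻²·s⁴·A² is the base-SI form of the farad.

F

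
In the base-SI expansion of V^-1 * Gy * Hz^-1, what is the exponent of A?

1

V = kg·m²·s⁻³·A⁻¹.
So V⁻¹ = kg⁻¹·m⁻²·s³·A.
Gy = m²·s⁻².
Hz = s⁻¹.
So Hz⁻¹ = s.
Combining: V⁻¹·Gy·Hz⁻¹ = (kg⁻¹·m⁻²·s³·A) · (m²·s⁻²) · s = kg⁻¹·s²·A.
The exponent of A is 1.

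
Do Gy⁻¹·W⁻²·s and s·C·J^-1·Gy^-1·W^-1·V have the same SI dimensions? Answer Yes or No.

Left side:
  Gy = J/kg (absorbed dose = energy per mass),
      = m²·s⁻².
  So Gy⁻¹ = m⁻²·s².
  W = J/s (power = energy per time),
      = kg·m²·s⁻³.
  So W⁻² = kg⁻²·m⁻⁴·s⁶.
  Combining: Gy⁻¹·W⁻²·s = (m⁻²·s²) · (kg⁻²·m⁻⁴·s⁶) · s = kg⁻²·m⁻⁶·s⁹.
Right side:
  C = s·A.
  J = kg·m²·s⁻².
  So J⁻¹ = kg⁻¹·m⁻²·s².
  Gy = m²·s⁻².
  So Gy⁻¹ = m⁻²·s².
  W = kg·m²·s⁻³.
  So W⁻¹ = kg⁻¹·m⁻²·s³.
  V = kg·m²·s⁻³·A⁻¹.
  Combining: s·C·J⁻¹·Gy⁻¹·W⁻¹·V = s · (s·A) · (kg⁻¹·m⁻²·s²) · (m⁻²·s²) · (kg⁻¹·m⁻²·s³) · (kg·m²·s⁻³·A⁻¹) = kg⁻¹·m⁻⁴·s⁶.
Left is kg⁻²·m⁻⁶·s⁹; right is kg⁻¹·m⁻⁴·s⁶ — different.

No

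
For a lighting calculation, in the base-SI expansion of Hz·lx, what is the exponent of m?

Hz = s⁻¹.
lx = m⁻²·cd.
Combining: Hz·lx = s⁻¹ · (m⁻²·cd) = m⁻²·s⁻¹·cd.
The exponent of m is -2.

-2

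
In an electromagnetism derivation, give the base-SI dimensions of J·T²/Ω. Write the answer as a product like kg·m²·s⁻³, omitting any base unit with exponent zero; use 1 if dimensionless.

J = N·m (work = force × distance),
    = kg·m²·s⁻².
T = Wb/m² (flux density = flux per area),
    = kg·s⁻²·A⁻¹.
So T² = kg²·s⁻⁴·A⁻².
Ω = V/A (resistance = voltage per current),
    = kg·m²·s⁻³·A⁻².
So Ω⁻¹ = kg⁻¹·m⁻²·s³·A².
Combining: J·T²·Ω⁻¹ = (kg·m²·s⁻²) · (kg²·s⁻⁴·A⁻²) · (kg⁻¹·m⁻²·s³·A²) = kg²·s⁻³.

kg²·s⁻³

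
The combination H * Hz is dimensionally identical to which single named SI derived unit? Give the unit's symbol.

Ω

H = kg·m²·s⁻²·A⁻².
Hz = s⁻¹.
Combining: H·Hz = (kg·m²·s⁻²·A⁻²) · s⁻¹ = kg·m²·s⁻³·A⁻².
kg·m²·s⁻³·A⁻² is the base-SI form of the ohm.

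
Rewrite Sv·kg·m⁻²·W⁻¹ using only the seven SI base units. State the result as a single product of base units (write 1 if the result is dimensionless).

m⁻²·s

Sv = J/kg (equivalent dose = energy per mass),
    = m²·s⁻².
W = J/s (power = energy per time),
    = kg·m²·s⁻³.
So W⁻¹ = kg⁻¹·m⁻²·s³.
Combining: Sv·kg·m⁻²·W⁻¹ = (m²·s⁻²) · kg · m⁻² · (kg⁻¹·m⁻²·s³) = m⁻²·s.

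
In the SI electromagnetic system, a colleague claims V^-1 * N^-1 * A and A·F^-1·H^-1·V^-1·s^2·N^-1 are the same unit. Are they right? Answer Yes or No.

Left side:
  V = kg·m²·s⁻³·A⁻¹.
  So V⁻¹ = kg⁻¹·m⁻²·s³·A.
  N = kg·m·s⁻².
  So N⁻¹ = kg⁻¹·m⁻¹·s².
  Combining: V⁻¹·N⁻¹·A = (kg⁻¹·m⁻²·s³·A) · (kg⁻¹·m⁻¹·s²) · A = kg⁻²·m⁻³·s⁵·A².
Right side:
  F = C/V (capacitance = charge per voltage),
      = A·s/(kg·m²·s⁻³·A⁻¹) (substituting C and V),
      = kg⁻¹·m⁻²·s⁴·A².
  So F⁻¹ = kg·m²·s⁻⁴·A⁻².
  H = Wb/A (inductance = flux per current),
      = kg·m²·s⁻²·A⁻².
  So H⁻¹ = kg⁻¹·m⁻²·s²·A².
  V = W/A (potential = power per current),
      = kg·m²·s⁻³·A⁻¹.
  So V⁻¹ = kg⁻¹·m⁻²·s³·A.
  N = kg·m/s² = kg·m·s⁻² (force = mass × acceleration).
  So N⁻¹ = kg⁻¹·m⁻¹·s².
  Combining: A·F⁻¹·H⁻¹·V⁻¹·s²·N⁻¹ = A · (kg·m²·s⁻⁴·A⁻²) · (kg⁻¹·m⁻²·s²·A²) · (kg⁻¹·m⁻²·s³·A) · s² · (kg⁻¹·m⁻¹·s²) = kg⁻²·m⁻³·s⁵·A².
Both reduce to kg⁻²·m⁻³·s⁵·A².

Yes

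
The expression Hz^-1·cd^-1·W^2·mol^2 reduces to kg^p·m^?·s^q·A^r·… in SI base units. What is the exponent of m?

Hz = s⁻¹.
So Hz⁻¹ = s.
W = kg·m²·s⁻³.
So W² = kg²·m⁴·s⁻⁶.
Combining: Hz⁻¹·cd⁻¹·W²·mol² = s · cd⁻¹ · (kg²·m⁴·s⁻⁶) · mol² = kg²·m⁴·s⁻⁵·mol²·cd⁻¹.
The exponent of m is 4.

4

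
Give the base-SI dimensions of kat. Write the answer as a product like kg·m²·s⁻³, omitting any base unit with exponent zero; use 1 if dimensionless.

kat = mol/s = s⁻¹·mol (catalytic activity).

s⁻¹·mol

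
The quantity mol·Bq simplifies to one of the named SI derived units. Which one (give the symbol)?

Bq = s⁻¹.
Combining: mol·Bq = mol · s⁻¹ = s⁻¹·mol.
s⁻¹·mol is the base-SI form of the katal.

kat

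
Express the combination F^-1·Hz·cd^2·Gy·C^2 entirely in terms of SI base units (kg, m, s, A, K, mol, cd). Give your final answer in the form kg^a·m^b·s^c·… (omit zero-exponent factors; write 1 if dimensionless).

kg·m⁴·s⁻⁵·cd²

F = C/V (capacitance = charge per voltage),
    = A·s/(kg·m²·s⁻³·A⁻¹) (substituting C and V),
    = kg⁻¹·m⁻²·s⁴·A².
So F⁻¹ = kg·m²·s⁻⁴·A⁻².
Hz = 1/s = s⁻¹ (frequency is cycles per second).
Gy = J/kg (absorbed dose = energy per mass),
    = m²·s⁻².
C = A·s = s·A (charge = current × time).
So C² = s²·A².
Combining: F⁻¹·Hz·cd²·Gy·C² = (kg·m²·s⁻⁴·A⁻²) · s⁻¹ · cd² · (m²·s⁻²) · (s²·A²) = kg·m⁴·s⁻⁵·cd².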